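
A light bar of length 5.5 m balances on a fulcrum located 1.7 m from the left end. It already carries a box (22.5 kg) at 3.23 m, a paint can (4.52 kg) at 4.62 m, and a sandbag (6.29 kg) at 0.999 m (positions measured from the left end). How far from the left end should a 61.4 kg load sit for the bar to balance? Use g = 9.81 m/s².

Sum moments about the fulcrum (at 1.7 m from the left end) (the support reaction has zero arm there).
Box: 22.5 × 9.81 = 220.7 N down at 3.23 m → arm 1.53 m, τ = 220.7 × 1.53 = 337.7 N·m clockwise.
Paint can: 4.52 × 9.81 = 44.34 N down at 4.62 m → arm 2.92 m, τ = 44.34 × 2.92 = 129.5 N·m clockwise.
Sandbag: 6.29 × 9.81 = 61.7 N down at 0.999 m → arm 0.701 m, τ = 61.7 × 0.701 = 43.25 N·m counterclockwise.
Net moment of existing loads = 423.9 N·m clockwise.
The load weighs 61.4 × 9.81 = 602.3 N and must supply an equal counterclockwise moment, so its lever arm about the fulcrum is 423.9 / 602.3 = 0.704 m.
That puts it at 1.7 − 0.704 = 0.996 m from the left end.

x ≈ 0.996 m from the left end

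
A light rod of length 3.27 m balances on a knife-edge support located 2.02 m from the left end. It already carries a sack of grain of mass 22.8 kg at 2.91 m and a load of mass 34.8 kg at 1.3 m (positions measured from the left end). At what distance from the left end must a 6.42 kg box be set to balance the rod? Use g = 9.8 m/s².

Taking torques about the knife-edge support (at 2.02 m from the left end):
Sack of grain: 22.8 × 9.8 = 223.4 N down at 2.91 m → arm 0.89 m, τ = 223.4 × 0.89 = 198.8 N·m clockwise.
Load: 34.8 × 9.8 = 341 N down at 1.3 m → arm 0.72 m, τ = 341 × 0.72 = 245.5 N·m counterclockwise.
Net moment of existing loads = 46.7 N·m counterclockwise.
The box weighs 6.42 × 9.8 = 62.92 N and must supply an equal clockwise moment, so its lever arm about the knife-edge support is 46.7 / 62.92 = 0.742 m.
That puts it at 2.02 + 0.742 = 2.76 m from the left end.

x ≈ 2.76 m from the left end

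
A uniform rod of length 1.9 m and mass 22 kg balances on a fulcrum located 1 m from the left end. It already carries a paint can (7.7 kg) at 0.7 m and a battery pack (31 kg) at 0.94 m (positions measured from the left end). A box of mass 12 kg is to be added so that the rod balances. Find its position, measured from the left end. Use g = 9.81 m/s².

Take moments about the fulcrum (at 1 m from the left end).
Beam weight: 22 × 9.81 = 215.8 N down at 0.95 m → arm 0.05 m, τ = 215.8 × 0.05 = 10.79 N·m counterclockwise.
Paint can: 7.7 × 9.81 = 75.54 N down at 0.7 m → arm 0.3 m, τ = 75.54 × 0.3 = 22.66 N·m counterclockwise.
Battery pack: 31 × 9.81 = 304.1 N down at 0.94 m → arm 0.06 m, τ = 304.1 × 0.06 = 18.25 N·m counterclockwise.
Net moment of existing loads = 51.7 N·m counterclockwise.
The box weighs 12 × 9.81 = 117.7 N and must supply an equal clockwise moment, so its lever arm about the fulcrum is 51.7 / 117.7 = 0.439 m.
That puts it at 1 + 0.439 = 1.44 m from the left end.

x ≈ 1.44 m from the left end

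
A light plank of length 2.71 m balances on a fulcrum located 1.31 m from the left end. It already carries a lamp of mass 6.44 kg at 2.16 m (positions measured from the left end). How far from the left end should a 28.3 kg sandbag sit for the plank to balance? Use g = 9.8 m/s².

x ≈ 1.12 m from the left end

Choose the fulcrum (at 1.31 m from the left end) as the axis so the support reaction has zero arm there.
Lamp: 6.44 × 9.8 = 63.11 N down at 2.16 m → arm 0.85 m, τ = 63.11 × 0.85 = 53.64 N·m clockwise.
Net moment of existing loads = 53.64 N·m clockwise.
The sandbag weighs 28.3 × 9.8 = 277.3 N and must supply an equal counterclockwise moment, so its lever arm about the fulcrum is 53.64 / 277.3 = 0.193 m.
That puts it at 1.31 − 0.193 = 1.12 m from the left end.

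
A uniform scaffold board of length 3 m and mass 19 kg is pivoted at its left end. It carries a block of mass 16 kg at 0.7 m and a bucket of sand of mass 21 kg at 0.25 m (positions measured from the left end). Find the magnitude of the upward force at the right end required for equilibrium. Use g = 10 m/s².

Choose the left end as the axis so the unknown pivot reaction has zero arm there.
Beam weight: 19 × 10 = 190 N down at 1.5 m → arm 1.5 m, τ = 190 × 1.5 = 285 N·m clockwise.
Block: 16 × 10 = 160 N down at 0.7 m → arm 0.7 m, τ = 160 × 0.7 = 112 N·m clockwise.
Bucket of sand: 21 × 10 = 210 N down at 0.25 m → arm 0.25 m, τ = 210 × 0.25 = 52.5 N·m clockwise.
Net moment of the loads = 449.5 N·m clockwise.
The upward force F acts at the right end, arm 3 m, giving F × 3 counterclockwise.
For rotational equilibrium, F × 3 = 449.5, so F = 449.5 / 3 = 150 N.

F ≈ 150 N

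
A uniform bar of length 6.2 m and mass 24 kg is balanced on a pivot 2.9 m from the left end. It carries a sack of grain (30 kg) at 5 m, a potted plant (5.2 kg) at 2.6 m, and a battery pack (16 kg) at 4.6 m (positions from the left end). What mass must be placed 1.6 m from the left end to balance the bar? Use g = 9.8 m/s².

m ≈ 71.9 kg

About the pivot (at 2.9 m from the left end):
Beam weight: 24 × 9.8 = 235.2 N down at 3.1 m → arm 0.2 m, τ = 235.2 × 0.2 = 47.04 N·m clockwise.
Sack of grain: 30 × 9.8 = 294 N down at 5 m → arm 2.1 m, τ = 294 × 2.1 = 617.4 N·m clockwise.
Potted plant: 5.2 × 9.8 = 50.96 N down at 2.6 m → arm 0.3 m, τ = 50.96 × 0.3 = 15.29 N·m counterclockwise.
Battery pack: 16 × 9.8 = 156.8 N down at 4.6 m → arm 1.7 m, τ = 156.8 × 1.7 = 266.6 N·m clockwise.
Net moment of known loads = 915.8 N·m clockwise.
An unknown mass m at 1.6 m has arm 1.3 m; its moment is m·g·1.3 counterclockwise.
For rotational equilibrium, m × 9.8 × 1.3 = 915.8, so m = 915.8 / (9.8 × 1.3) = 71.9 kg.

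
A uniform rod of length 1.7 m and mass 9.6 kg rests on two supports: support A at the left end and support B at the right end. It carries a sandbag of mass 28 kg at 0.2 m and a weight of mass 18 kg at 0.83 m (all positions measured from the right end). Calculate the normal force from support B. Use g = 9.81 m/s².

R_B ≈ 380 N

Take moments about support A.
Beam weight: 9.6 × 9.81 = 94.18 N down at 0.85 m → arm 0.85 m, τ = 94.18 × 0.85 = 80.05 N·m clockwise.
Sandbag: 28 × 9.81 = 274.7 N down at 0.2 m → arm 1.5 m, τ = 274.7 × 1.5 = 412 N·m clockwise.
Weight: 18 × 9.81 = 176.6 N down at 0.83 m → arm 0.87 m, τ = 176.6 × 0.87 = 153.6 N·m clockwise.
Net load moment about support A = 645.6 N·m clockwise.
Reaction R at support B is upward at 0 m, arm 1.7 m → moment R × 1.7 counterclockwise.
Στ = 0 ⇒ R × 1.7 = 645.6 ⇒ R = 380 N.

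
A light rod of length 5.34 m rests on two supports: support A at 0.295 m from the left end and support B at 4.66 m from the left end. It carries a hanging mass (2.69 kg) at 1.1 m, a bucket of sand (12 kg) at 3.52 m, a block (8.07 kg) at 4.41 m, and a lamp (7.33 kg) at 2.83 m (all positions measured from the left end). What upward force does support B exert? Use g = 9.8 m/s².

Sum moments about support A (its reaction then has zero moment arm).
Hanging mass: 2.69 × 9.8 = 26.36 N down at 1.1 m → arm 0.805 m, τ = 26.36 × 0.805 = 21.22 N·m clockwise.
Bucket of sand: 12 × 9.8 = 117.6 N down at 3.52 m → arm 3.225 m, τ = 117.6 × 3.225 = 379.3 N·m clockwise.
Block: 8.07 × 9.8 = 79.09 N down at 4.41 m → arm 4.115 m, τ = 79.09 × 4.115 = 325.5 N·m clockwise.
Lamp: 7.33 × 9.8 = 71.83 N down at 2.83 m → arm 2.535 m, τ = 71.83 × 2.535 = 182.1 N·m clockwise.
Net load moment about support A = 908.1 N·m clockwise.
Reaction R at support B is upward at 4.66 m, arm 4.365 m → moment R × 4.365 counterclockwise.
Στ = 0 ⇒ R × 4.365 = 908.1 ⇒ R = 208 N.

R_B ≈ 208 N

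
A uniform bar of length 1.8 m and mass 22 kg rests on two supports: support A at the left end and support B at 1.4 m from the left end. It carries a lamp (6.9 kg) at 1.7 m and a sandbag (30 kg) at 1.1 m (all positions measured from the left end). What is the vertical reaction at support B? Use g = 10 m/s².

R_B ≈ 461 N

Sum moments about support A (its reaction then has zero moment arm).
Beam weight: 22 × 10 = 220 N down at 0.9 m → arm 0.9 m, τ = 220 × 0.9 = 198 N·m clockwise.
Lamp: 6.9 × 10 = 69 N down at 1.7 m → arm 1.7 m, τ = 69 × 1.7 = 117.3 N·m clockwise.
Sandbag: 30 × 10 = 300 N down at 1.1 m → arm 1.1 m, τ = 300 × 1.1 = 330 N·m clockwise.
Net load moment about support A = 645.3 N·m clockwise.
Reaction R at support B is upward at 1.4 m, arm 1.4 m → moment R × 1.4 counterclockwise.
Balancing moments: R × 1.4 = 645.3, giving R = 461 N.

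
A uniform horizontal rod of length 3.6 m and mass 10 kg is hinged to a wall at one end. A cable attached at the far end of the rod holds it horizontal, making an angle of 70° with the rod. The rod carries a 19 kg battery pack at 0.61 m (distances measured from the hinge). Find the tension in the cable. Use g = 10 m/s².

T ≈ 87.5 N

Choose the hinge as the axis so the unknown hinge reaction has zero arm there.
Beam weight: 10 × 10 = 100 N down at 1.8 m → arm 1.8 m, τ = 100 × 1.8 = 180 N·m clockwise.
Battery pack: 19 × 10 = 190 N down at 0.61 m → arm 0.61 m, τ = 190 × 0.61 = 115.9 N·m clockwise.
Total clockwise load moment = 295.9 N·m.
The cable tension T acts at 3.6 m; only its component perpendicular to the rod, T sinθ, produces torque. sin 70° = 0.9397.
Setting net torque to zero: T × 3.6 × 0.9397 = 295.9 → T = 295.9 / 3.383 = 87.5 N.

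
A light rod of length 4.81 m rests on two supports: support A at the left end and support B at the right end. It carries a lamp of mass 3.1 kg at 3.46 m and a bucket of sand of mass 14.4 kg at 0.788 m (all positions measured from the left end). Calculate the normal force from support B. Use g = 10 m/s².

R_B ≈ 45.9 N

Take moments about support A.
Lamp: 3.1 × 10 = 31 N down at 3.46 m → arm 3.46 m, τ = 31 × 3.46 = 107.3 N·m clockwise.
Bucket of sand: 14.4 × 10 = 144 N down at 0.788 m → arm 0.788 m, τ = 144 × 0.788 = 113.5 N·m clockwise.
Net load moment about support A = 220.8 N·m clockwise.
Reaction R at support B is upward at 4.81 m, arm 4.81 m → moment R × 4.81 counterclockwise.
Balancing moments: R × 4.81 = 220.8, giving R = 45.9 N.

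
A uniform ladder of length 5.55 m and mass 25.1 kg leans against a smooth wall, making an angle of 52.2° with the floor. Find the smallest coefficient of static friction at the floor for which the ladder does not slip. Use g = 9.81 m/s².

μ_min ≈ 0.388

Choose the foot of the ladder as the axis so the floor normal and friction both act there and drop out.
Ladder weight 25.1×9.81 = 246.2 N acts at 2.775 m along the ladder; its horizontal arm is 2.775·cos52.2° = 1.701 m → τ = 418.8 N·m clockwise.
Wall normal N acts horizontally at the top; its moment arm is the height L sinθ = 5.55·sin52.2° = 4.385 m, counterclockwise.
For rotational equilibrium, N × 4.385 = 418.8, so N = 95.51 N.
ΣFx = 0 ⇒ f = N_wall = 95.51 N. ΣFy = 0 ⇒ N_floor = 246.2 N.
μ_min = f / N_floor = 95.51 / 246.2 = 0.388.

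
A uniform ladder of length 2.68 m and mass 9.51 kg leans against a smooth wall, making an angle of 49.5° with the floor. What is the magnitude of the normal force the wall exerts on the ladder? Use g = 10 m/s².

N_wall ≈ 40.6 N

Take moments about the foot of the ladder.
Ladder weight 9.51×10 = 95.1 N acts at 1.34 m along the ladder; its horizontal arm is 1.34·cos49.5° = 0.8703 m → τ = 82.77 N·m clockwise.
Wall normal N acts horizontally at the top; its moment arm is the height L sinθ = 2.68·sin49.5° = 2.038 m, counterclockwise.
Setting net torque to zero: N × 2.038 = 82.77 → N = 40.6 N.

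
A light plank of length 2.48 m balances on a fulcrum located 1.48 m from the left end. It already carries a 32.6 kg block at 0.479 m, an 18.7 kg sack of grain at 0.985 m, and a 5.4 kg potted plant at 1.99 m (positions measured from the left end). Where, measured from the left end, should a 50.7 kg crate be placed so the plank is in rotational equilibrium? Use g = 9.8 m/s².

Choose the fulcrum (at 1.48 m from the left end) as the axis so the support reaction has zero arm there.
Block: 32.6 × 9.8 = 319.5 N down at 0.479 m → arm 1.001 m, τ = 319.5 × 1.001 = 319.8 N·m counterclockwise.
Sack of grain: 18.7 × 9.8 = 183.3 N down at 0.985 m → arm 0.495 m, τ = 183.3 × 0.495 = 90.73 N·m counterclockwise.
Potted plant: 5.4 × 9.8 = 52.92 N down at 1.99 m → arm 0.51 m, τ = 52.92 × 0.51 = 26.99 N·m clockwise.
Net moment of existing loads = 383.5 N·m counterclockwise.
The crate weighs 50.7 × 9.8 = 496.9 N and must supply an equal clockwise moment, so its lever arm about the fulcrum is 383.5 / 496.9 = 0.772 m.
That puts it at 1.48 + 0.772 = 2.25 m from the left end.

x ≈ 2.25 m from the left end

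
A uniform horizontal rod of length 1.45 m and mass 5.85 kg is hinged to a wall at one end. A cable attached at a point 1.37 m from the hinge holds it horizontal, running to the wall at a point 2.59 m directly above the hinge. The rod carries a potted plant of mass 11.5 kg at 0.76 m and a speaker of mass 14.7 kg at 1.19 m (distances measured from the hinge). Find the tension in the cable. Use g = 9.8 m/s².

T ≈ 247 N

About the hinge:
Beam weight: 5.85 × 9.8 = 57.33 N down at 0.725 m → arm 0.725 m, τ = 57.33 × 0.725 = 41.56 N·m clockwise.
Potted plant: 11.5 × 9.8 = 112.7 N down at 0.76 m → arm 0.76 m, τ = 112.7 × 0.76 = 85.65 N·m clockwise.
Speaker: 14.7 × 9.8 = 144.1 N down at 1.19 m → arm 1.19 m, τ = 144.1 × 1.19 = 171.5 N·m clockwise.
Total clockwise load moment = 298.7 N·m.
The cable tension T acts at 1.37 m; only its component perpendicular to the rod, T sinθ, produces torque. sinθ = h/√(h²+d²) = 2.59/√(2.59²+1.37²) = 0.884.
Setting net torque to zero: T × 1.37 × 0.884 = 298.7 → T = 298.7 / 1.211 = 247 N.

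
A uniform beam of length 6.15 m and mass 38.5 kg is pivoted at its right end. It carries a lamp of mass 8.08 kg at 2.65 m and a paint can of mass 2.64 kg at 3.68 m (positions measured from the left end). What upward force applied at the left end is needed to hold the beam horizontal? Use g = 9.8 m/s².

F ≈ 244 N

Taking torques about the right end:
Beam weight: 38.5 × 9.8 = 377.3 N down at 3.075 m → arm 3.075 m, τ = 377.3 × 3.075 = 1160 N·m counterclockwise.
Lamp: 8.08 × 9.8 = 79.18 N down at 2.65 m → arm 3.5 m, τ = 79.18 × 3.5 = 277.1 N·m counterclockwise.
Paint can: 2.64 × 9.8 = 25.87 N down at 3.68 m → arm 2.47 m, τ = 25.87 × 2.47 = 63.9 N·m counterclockwise.
Net moment of the loads = 1501 N·m counterclockwise.
The upward force F acts at the left end, arm 6.15 m, giving F × 6.15 clockwise.
For rotational equilibrium, F × 6.15 = 1501, so F = 1501 / 6.15 = 244 N.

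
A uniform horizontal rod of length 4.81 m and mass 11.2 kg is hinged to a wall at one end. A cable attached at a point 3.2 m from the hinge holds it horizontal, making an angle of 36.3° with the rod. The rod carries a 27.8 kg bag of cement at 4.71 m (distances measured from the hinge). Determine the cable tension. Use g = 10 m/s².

Choose the hinge as the axis so the unknown hinge reaction has zero arm there.
Beam weight: 11.2 × 10 = 112 N down at 2.405 m → arm 2.405 m, τ = 112 × 2.405 = 269.4 N·m clockwise.
Bag of cement: 27.8 × 10 = 278 N down at 4.71 m → arm 4.71 m, τ = 278 × 4.71 = 1309 N·m clockwise.
Total clockwise load moment = 1578 N·m.
The cable tension T acts at 3.2 m; only its component perpendicular to the rod, T sinθ, produces torque. sin 36.3° = 0.592.
Στ = 0 ⇒ T × 3.2 × 0.592 = 1578 ⇒ T = 1578 / 1.894 = 833 N.

T ≈ 833 N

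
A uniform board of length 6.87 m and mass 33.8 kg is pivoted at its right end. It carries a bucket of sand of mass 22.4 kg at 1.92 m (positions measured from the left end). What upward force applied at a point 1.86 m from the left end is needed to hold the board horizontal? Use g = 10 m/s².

Choose the right end as the axis so the unknown pivot reaction has zero arm there.
Beam weight: 33.8 × 10 = 338 N down at 3.435 m → arm 3.435 m, τ = 338 × 3.435 = 1161 N·m counterclockwise.
Bucket of sand: 22.4 × 10 = 224 N down at 1.92 m → arm 4.95 m, τ = 224 × 4.95 = 1109 N·m counterclockwise.
Net moment of the loads = 2270 N·m counterclockwise.
The upward force F acts at a point 1.86 m from the left end, arm 5.01 m, giving F × 5.01 clockwise.
Στ = 0 ⇒ F × 5.01 = 2270 ⇒ F = 2270 / 5.01 = 453 N.

F ≈ 453 N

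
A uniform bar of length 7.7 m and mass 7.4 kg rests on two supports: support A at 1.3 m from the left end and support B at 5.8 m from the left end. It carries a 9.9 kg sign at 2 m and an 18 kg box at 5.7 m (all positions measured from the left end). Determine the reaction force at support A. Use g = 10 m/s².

Taking torques about support B:
Beam weight: 7.4 × 10 = 74 N down at 3.85 m → arm 1.95 m, τ = 74 × 1.95 = 144.3 N·m counterclockwise.
Sign: 9.9 × 10 = 99 N down at 2 m → arm 3.8 m, τ = 99 × 3.8 = 376.2 N·m counterclockwise.
Box: 18 × 10 = 180 N down at 5.7 m → arm 0.1 m, τ = 180 × 0.1 = 18 N·m counterclockwise.
Net load moment about support B = 538.5 N·m counterclockwise.
Reaction R at support A is upward at 1.3 m, arm 4.5 m → moment R × 4.5 clockwise.
Setting net torque to zero: R × 4.5 = 538.5 → R = 120 N.

R_A ≈ 120 N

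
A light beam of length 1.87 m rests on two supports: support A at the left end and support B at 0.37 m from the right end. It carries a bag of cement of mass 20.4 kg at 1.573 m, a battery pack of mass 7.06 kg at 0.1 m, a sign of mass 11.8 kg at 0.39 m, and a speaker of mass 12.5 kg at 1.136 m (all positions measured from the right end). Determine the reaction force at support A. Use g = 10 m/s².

R_A ≈ 216 N

About support B:
Bag of cement: 20.4 × 10 = 204 N down at 1.573 m → arm 1.203 m, τ = 204 × 1.203 = 245.4 N·m counterclockwise.
Battery pack: 7.06 × 10 = 70.6 N down at 0.1 m → arm 0.27 m, τ = 70.6 × 0.27 = 19.06 N·m clockwise.
Sign: 11.8 × 10 = 118 N down at 0.39 m → arm 0.02 m, τ = 118 × 0.02 = 2.36 N·m counterclockwise.
Speaker: 12.5 × 10 = 125 N down at 1.136 m → arm 0.766 m, τ = 125 × 0.766 = 95.75 N·m counterclockwise.
Net load moment about support B = 324.5 N·m counterclockwise.
Reaction R at support A is upward at 1.87 m, arm 1.5 m → moment R × 1.5 clockwise.
Balancing moments: R × 1.5 = 324.5, giving R = 216 N.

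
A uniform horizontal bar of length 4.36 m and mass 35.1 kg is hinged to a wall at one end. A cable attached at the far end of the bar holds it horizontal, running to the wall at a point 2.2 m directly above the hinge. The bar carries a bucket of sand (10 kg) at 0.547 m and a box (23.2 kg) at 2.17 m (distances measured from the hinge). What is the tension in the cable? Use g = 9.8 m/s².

Taking torques about the hinge:
Beam weight: 35.1 × 9.8 = 344 N down at 2.18 m → arm 2.18 m, τ = 344 × 2.18 = 749.9 N·m clockwise.
Bucket of sand: 10 × 9.8 = 98 N down at 0.547 m → arm 0.547 m, τ = 98 × 0.547 = 53.61 N·m clockwise.
Box: 23.2 × 9.8 = 227.4 N down at 2.17 m → arm 2.17 m, τ = 227.4 × 2.17 = 493.5 N·m clockwise.
Total clockwise load moment = 1297 N·m.
The cable tension T acts at 4.36 m; only its component perpendicular to the bar, T sinθ, produces torque. sinθ = h/√(h²+d²) = 2.2/√(2.2²+4.36²) = 0.4505.
Balancing moments: T × 4.36 × 0.4505 = 1297, giving T = 1297 / 1.964 = 660 N.

T ≈ 660 N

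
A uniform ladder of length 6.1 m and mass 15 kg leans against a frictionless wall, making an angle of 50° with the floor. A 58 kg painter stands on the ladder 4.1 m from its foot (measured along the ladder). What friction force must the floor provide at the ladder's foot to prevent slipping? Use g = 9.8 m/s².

About the foot of the ladder:
Ladder weight 15×9.8 = 147 N acts at 3.05 m along the ladder; its horizontal arm is 3.05·cos50° = 1.961 m → τ = 288.3 N·m clockwise.
Painter: 58×9.8 = 568.4 N at 4.1 m → arm 2.635 m → τ = 1498 N·m clockwise.
Wall normal N acts horizontally at the top; its moment arm is the height L sinθ = 6.1·sin50° = 4.673 m, counterclockwise.
Setting net torque to zero: N × 4.673 = 1786 → N = 382 N.
ΣFx = 0: friction at the foot balances the wall's push, so f = N_wall = 382 N.

f ≈ 382 N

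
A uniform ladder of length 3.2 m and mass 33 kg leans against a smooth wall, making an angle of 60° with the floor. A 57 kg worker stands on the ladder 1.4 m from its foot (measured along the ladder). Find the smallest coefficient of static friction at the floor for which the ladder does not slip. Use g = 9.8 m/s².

Taking torques about the foot of the ladder:
Ladder weight 33×9.8 = 323.4 N acts at 1.6 m along the ladder; its horizontal arm is 1.6·cos60° = 0.8 m → τ = 258.7 N·m clockwise.
Worker: 57×9.8 = 558.6 N at 1.4 m → arm 0.7 m → τ = 391 N·m clockwise.
Wall normal N acts horizontally at the top; its moment arm is the height L sinθ = 3.2·sin60° = 2.771 m, counterclockwise.
For rotational equilibrium, N × 2.771 = 649.7, so N = 234.5 N.
ΣFx = 0 ⇒ f = N_wall = 234.5 N. ΣFy = 0 ⇒ N_floor = 882 N.
μ_min = f / N_floor = 234.5 / 882 = 0.266.

μ_min ≈ 0.266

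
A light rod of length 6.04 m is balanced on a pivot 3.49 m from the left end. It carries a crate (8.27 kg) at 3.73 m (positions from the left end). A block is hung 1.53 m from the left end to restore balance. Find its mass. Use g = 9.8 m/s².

Sum moments about the pivot (at 3.49 m from the left end) (the support reaction has zero arm there).
Crate: 8.27 × 9.8 = 81.05 N down at 3.73 m → arm 0.24 m, τ = 81.05 × 0.24 = 19.45 N·m clockwise.
Net moment of known loads = 19.45 N·m clockwise.
An unknown mass m at 1.53 m has arm 1.96 m; its moment is m·g·1.96 counterclockwise.
Balancing moments: m × 9.8 × 1.96 = 19.45, giving m = 19.45 / (9.8 × 1.96) = 1.01 kg.

m ≈ 1.01 kg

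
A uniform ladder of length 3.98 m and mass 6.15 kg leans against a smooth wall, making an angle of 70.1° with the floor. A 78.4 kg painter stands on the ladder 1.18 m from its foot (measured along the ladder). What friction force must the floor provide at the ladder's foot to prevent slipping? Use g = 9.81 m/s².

Choose the foot of the ladder as the axis so the floor normal and friction both act there and drop out.
Ladder weight 6.15×9.81 = 60.33 N acts at 1.99 m along the ladder; its horizontal arm is 1.99·cos70.1° = 0.6774 m → τ = 40.87 N·m clockwise.
Painter: 78.4×9.81 = 769.1 N at 1.18 m → arm 0.4016 m → τ = 308.9 N·m clockwise.
Wall normal N acts horizontally at the top; its moment arm is the height L sinθ = 3.98·sin70.1° = 3.742 m, counterclockwise.
Στ = 0 ⇒ N × 3.742 = 349.8 ⇒ N = 93.5 N.
ΣFx = 0: friction at the foot balances the wall's push, so f = N_wall = 93.5 N.

f ≈ 93.5 N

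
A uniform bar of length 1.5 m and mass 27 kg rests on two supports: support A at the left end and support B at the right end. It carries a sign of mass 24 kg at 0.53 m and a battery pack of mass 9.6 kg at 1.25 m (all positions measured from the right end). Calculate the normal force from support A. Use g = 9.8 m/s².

R_A ≈ 294 N

Sum moments about support B (its reaction then has zero moment arm).
Beam weight: 27 × 9.8 = 264.6 N down at 0.75 m → arm 0.75 m, τ = 264.6 × 0.75 = 198.5 N·m counterclockwise.
Sign: 24 × 9.8 = 235.2 N down at 0.53 m → arm 0.53 m, τ = 235.2 × 0.53 = 124.7 N·m counterclockwise.
Battery pack: 9.6 × 9.8 = 94.08 N down at 1.25 m → arm 1.25 m, τ = 94.08 × 1.25 = 117.6 N·m counterclockwise.
Net load moment about support B = 440.8 N·m counterclockwise.
Reaction R at support A is upward at 1.5 m, arm 1.5 m → moment R × 1.5 clockwise.
Στ = 0 ⇒ R × 1.5 = 440.8 ⇒ R = 294 N.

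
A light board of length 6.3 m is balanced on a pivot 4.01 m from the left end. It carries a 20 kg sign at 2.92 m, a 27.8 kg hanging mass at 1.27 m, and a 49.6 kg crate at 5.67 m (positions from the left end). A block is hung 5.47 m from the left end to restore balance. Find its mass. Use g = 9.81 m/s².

m ≈ 10.7 kg

Choose the pivot (at 4.01 m from the left end) as the axis so the support reaction has zero arm there.
Sign: 20 × 9.81 = 196.2 N down at 2.92 m → arm 1.09 m, τ = 196.2 × 1.09 = 213.9 N·m counterclockwise.
Hanging mass: 27.8 × 9.81 = 272.7 N down at 1.27 m → arm 2.74 m, τ = 272.7 × 2.74 = 747.2 N·m counterclockwise.
Crate: 49.6 × 9.81 = 486.6 N down at 5.67 m → arm 1.66 m, τ = 486.6 × 1.66 = 807.8 N·m clockwise.
Net moment of known loads = 153.3 N·m counterclockwise.
An unknown mass m at 5.47 m has arm 1.46 m; its moment is m·g·1.46 clockwise.
For rotational equilibrium, m × 9.81 × 1.46 = 153.3, so m = 153.3 / (9.81 × 1.46) = 10.7 kg.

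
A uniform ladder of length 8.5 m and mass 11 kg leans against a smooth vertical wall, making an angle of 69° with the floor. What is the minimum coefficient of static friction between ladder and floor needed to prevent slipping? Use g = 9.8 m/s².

About the foot of the ladder:
Ladder weight 11×9.8 = 107.8 N acts at 4.25 m along the ladder; its horizontal arm is 4.25·cos69° = 1.523 m → τ = 164.2 N·m clockwise.
Wall normal N acts horizontally at the top; its moment arm is the height L sinθ = 8.5·sin69° = 7.935 m, counterclockwise.
For rotational equilibrium, N × 7.935 = 164.2, so N = 20.69 N.
ΣFx = 0 ⇒ f = N_wall = 20.69 N. ΣFy = 0 ⇒ N_floor = 107.8 N.
μ_min = f / N_floor = 20.69 / 107.8 = 0.192.

μ_min ≈ 0.192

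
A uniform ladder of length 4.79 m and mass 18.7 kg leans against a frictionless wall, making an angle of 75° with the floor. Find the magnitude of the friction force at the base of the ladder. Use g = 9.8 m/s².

Sum moments about the foot of the ladder (the floor normal and friction both act there and drop out).
Ladder weight 18.7×9.8 = 183.3 N acts at 2.395 m along the ladder; its horizontal arm is 2.395·cos75° = 0.6199 m → τ = 113.6 N·m clockwise.
Wall normal N acts horizontally at the top; its moment arm is the height L sinθ = 4.79·sin75° = 4.627 m, counterclockwise.
For rotational equilibrium, N × 4.627 = 113.6, so N = 24.6 N.
ΣFx = 0: friction at the foot balances the wall's push, so f = N_wall = 24.6 N.

f ≈ 24.6 N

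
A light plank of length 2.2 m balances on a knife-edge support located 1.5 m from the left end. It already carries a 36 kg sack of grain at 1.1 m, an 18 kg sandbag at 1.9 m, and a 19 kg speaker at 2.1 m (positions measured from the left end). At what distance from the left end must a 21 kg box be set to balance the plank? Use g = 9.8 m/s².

Sum moments about the knife-edge support (at 1.5 m from the left end) (the support reaction has zero arm there).
Sack of grain: 36 × 9.8 = 352.8 N down at 1.1 m → arm 0.4 m, τ = 352.8 × 0.4 = 141.1 N·m counterclockwise.
Sandbag: 18 × 9.8 = 176.4 N down at 1.9 m → arm 0.4 m, τ = 176.4 × 0.4 = 70.56 N·m clockwise.
Speaker: 19 × 9.8 = 186.2 N down at 2.1 m → arm 0.6 m, τ = 186.2 × 0.6 = 111.7 N·m clockwise.
Net moment of existing loads = 41.16 N·m clockwise.
The box weighs 21 × 9.8 = 205.8 N and must supply an equal counterclockwise moment, so its lever arm about the knife-edge support is 41.16 / 205.8 = 0.2 m.
That puts it at 1.5 − 0.2 = 1.3 m from the left end.

x ≈ 1.3 m from the left end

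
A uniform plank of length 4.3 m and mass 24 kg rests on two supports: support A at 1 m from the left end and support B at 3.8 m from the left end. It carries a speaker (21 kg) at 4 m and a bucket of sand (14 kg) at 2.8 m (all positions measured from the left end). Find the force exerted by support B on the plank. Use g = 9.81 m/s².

Taking torques about support A:
Beam weight: 24 × 9.81 = 235.4 N down at 2.15 m → arm 1.15 m, τ = 235.4 × 1.15 = 270.7 N·m clockwise.
Speaker: 21 × 9.81 = 206 N down at 4 m → arm 3 m, τ = 206 × 3 = 618 N·m clockwise.
Bucket of sand: 14 × 9.81 = 137.3 N down at 2.8 m → arm 1.8 m, τ = 137.3 × 1.8 = 247.1 N·m clockwise.
Net load moment about support A = 1136 N·m clockwise.
Reaction R at support B is upward at 3.8 m, arm 2.8 m → moment R × 2.8 counterclockwise.
Balancing moments: R × 2.8 = 1136, giving R = 406 N.

R_B ≈ 406 N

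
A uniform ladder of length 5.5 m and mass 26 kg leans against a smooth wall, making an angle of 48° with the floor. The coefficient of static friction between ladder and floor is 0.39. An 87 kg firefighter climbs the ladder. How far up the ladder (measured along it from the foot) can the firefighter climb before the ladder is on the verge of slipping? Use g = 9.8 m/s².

d ≈ 2.27 m

About the foot of the ladder:
Ladder weight 26×9.8 = 254.8 N acts at 2.75 m along the ladder; its horizontal arm is 2.75·cos48° = 1.84 m → τ = 468.8 N·m clockwise.
Firefighter weight 87×9.8 = 852.6 N at distance d → arm d·cos48° → τ = 852.6·d·0.6691 clockwise.
Wall normal N at the top has arm L sinθ = 4.087 m counterclockwise, so Στ = 0 gives N·4.087 = 468.8 + 570.5·d.
ΣFy = 0 ⇒ N_floor = 1107 N, so the maximum friction is μ_s·N_floor = 0.39×1107 = 431.7 N. ΣFx = 0 ⇒ N_wall = f, so at the slipping point N = 431.7 N.
Substituting: 431.7×4.087 = 468.8 + 570.5·d ⇒ d = (1764 − 468.8) / 570.5 = 2.27 m.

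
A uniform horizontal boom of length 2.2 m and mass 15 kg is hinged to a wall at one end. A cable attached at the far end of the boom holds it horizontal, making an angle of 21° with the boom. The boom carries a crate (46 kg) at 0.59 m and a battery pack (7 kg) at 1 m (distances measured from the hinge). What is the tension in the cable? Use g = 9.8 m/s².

T ≈ 629 N

Take moments about the hinge.
Beam weight: 15 × 9.8 = 147 N down at 1.1 m → arm 1.1 m, τ = 147 × 1.1 = 161.7 N·m clockwise.
Crate: 46 × 9.8 = 450.8 N down at 0.59 m → arm 0.59 m, τ = 450.8 × 0.59 = 266 N·m clockwise.
Battery pack: 7 × 9.8 = 68.6 N down at 1 m → arm 1 m, τ = 68.6 × 1 = 68.6 N·m clockwise.
Total clockwise load moment = 496.3 N·m.
The cable tension T acts at 2.2 m; only its component perpendicular to the boom, T sinθ, produces torque. sin 21° = 0.3584.
Στ = 0 ⇒ T × 2.2 × 0.3584 = 496.3 ⇒ T = 496.3 / 0.7885 = 629 N.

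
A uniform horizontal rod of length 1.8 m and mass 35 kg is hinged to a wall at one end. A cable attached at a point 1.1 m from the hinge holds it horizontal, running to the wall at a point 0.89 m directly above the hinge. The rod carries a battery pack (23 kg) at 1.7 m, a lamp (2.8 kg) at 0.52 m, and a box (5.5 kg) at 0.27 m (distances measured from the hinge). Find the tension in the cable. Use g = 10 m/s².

Sum moments about the hinge (the unknown hinge reaction has zero arm there).
Beam weight: 35 × 10 = 350 N down at 0.9 m → arm 0.9 m, τ = 350 × 0.9 = 315 N·m clockwise.
Battery pack: 23 × 10 = 230 N down at 1.7 m → arm 1.7 m, τ = 230 × 1.7 = 391 N·m clockwise.
Lamp: 2.8 × 10 = 28 N down at 0.52 m → arm 0.52 m, τ = 28 × 0.52 = 14.56 N·m clockwise.
Box: 5.5 × 10 = 55 N down at 0.27 m → arm 0.27 m, τ = 55 × 0.27 = 14.85 N·m clockwise.
Total clockwise load moment = 735.4 N·m.
The cable tension T acts at 1.1 m; only its component perpendicular to the rod, T sinθ, produces torque. sinθ = h/√(h²+d²) = 0.89/√(0.89²+1.1²) = 0.629.
For rotational equilibrium, T × 1.1 × 0.629 = 735.4, so T = 735.4 / 0.6919 = 1060 N.

T ≈ 1060 N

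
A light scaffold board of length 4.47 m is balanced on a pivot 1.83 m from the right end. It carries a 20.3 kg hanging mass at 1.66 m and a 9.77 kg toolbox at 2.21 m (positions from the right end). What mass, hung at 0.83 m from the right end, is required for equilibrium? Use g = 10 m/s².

Taking torques about the pivot (at 1.83 m from the right end):
Hanging mass: 20.3 × 10 = 203 N down at 1.66 m → arm 0.17 m, τ = 203 × 0.17 = 34.51 N·m clockwise.
Toolbox: 9.77 × 10 = 97.7 N down at 2.21 m → arm 0.38 m, τ = 97.7 × 0.38 = 37.13 N·m counterclockwise.
Net moment of known loads = 2.62 N·m counterclockwise.
An unknown mass m at 0.83 m has arm 1 m; its moment is m·g·1 clockwise.
For rotational equilibrium, m × 10 × 1 = 2.62, so m = 2.62 / (10 × 1) = 0.262 kg.

m ≈ 0.262 kg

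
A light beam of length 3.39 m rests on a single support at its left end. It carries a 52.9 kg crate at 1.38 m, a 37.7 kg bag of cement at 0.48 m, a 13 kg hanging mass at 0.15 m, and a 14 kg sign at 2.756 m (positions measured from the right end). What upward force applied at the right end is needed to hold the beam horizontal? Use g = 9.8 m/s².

Taking torques about the left end:
Crate: 52.9 × 9.8 = 518.4 N down at 1.38 m → arm 2.01 m, τ = 518.4 × 2.01 = 1042 N·m clockwise.
Bag of cement: 37.7 × 9.8 = 369.5 N down at 0.48 m → arm 2.91 m, τ = 369.5 × 2.91 = 1075 N·m clockwise.
Hanging mass: 13 × 9.8 = 127.4 N down at 0.15 m → arm 3.24 m, τ = 127.4 × 3.24 = 412.8 N·m clockwise.
Sign: 14 × 9.8 = 137.2 N down at 2.756 m → arm 0.634 m, τ = 137.2 × 0.634 = 86.98 N·m clockwise.
Net moment of the loads = 2617 N·m clockwise.
The upward force F acts at the right end, arm 3.39 m, giving F × 3.39 counterclockwise.
Στ = 0 ⇒ F × 3.39 = 2617 ⇒ F = 2617 / 3.39 = 772 N.

F ≈ 772 N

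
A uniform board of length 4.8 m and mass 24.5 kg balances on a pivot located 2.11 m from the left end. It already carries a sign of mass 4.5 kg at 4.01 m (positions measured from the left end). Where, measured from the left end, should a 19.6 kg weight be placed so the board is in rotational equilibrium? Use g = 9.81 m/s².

x ≈ 1.31 m from the left end

Take moments about the pivot (at 2.11 m from the left end).
Beam weight: 24.5 × 9.81 = 240.3 N down at 2.4 m → arm 0.29 m, τ = 240.3 × 0.29 = 69.69 N·m clockwise.
Sign: 4.5 × 9.81 = 44.15 N down at 4.01 m → arm 1.9 m, τ = 44.15 × 1.9 = 83.88 N·m clockwise.
Net moment of existing loads = 153.6 N·m clockwise.
The weight weighs 19.6 × 9.81 = 192.3 N and must supply an equal counterclockwise moment, so its lever arm about the pivot is 153.6 / 192.3 = 0.799 m.
That puts it at 2.11 − 0.799 = 1.31 m from the left end.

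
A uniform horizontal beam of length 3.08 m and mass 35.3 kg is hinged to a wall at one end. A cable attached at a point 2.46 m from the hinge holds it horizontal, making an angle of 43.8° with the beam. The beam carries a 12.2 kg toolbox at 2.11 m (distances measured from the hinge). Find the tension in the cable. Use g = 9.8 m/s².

T ≈ 461 N

Choose the hinge as the axis so the unknown hinge reaction has zero arm there.
Beam weight: 35.3 × 9.8 = 345.9 N down at 1.54 m → arm 1.54 m, τ = 345.9 × 1.54 = 532.7 N·m clockwise.
Toolbox: 12.2 × 9.8 = 119.6 N down at 2.11 m → arm 2.11 m, τ = 119.6 × 2.11 = 252.4 N·m clockwise.
Total clockwise load moment = 785.1 N·m.
The cable tension T acts at 2.46 m; only its component perpendicular to the beam, T sinθ, produces torque. sin 43.8° = 0.6921.
Στ = 0 ⇒ T × 2.46 × 0.6921 = 785.1 ⇒ T = 785.1 / 1.703 = 461 N.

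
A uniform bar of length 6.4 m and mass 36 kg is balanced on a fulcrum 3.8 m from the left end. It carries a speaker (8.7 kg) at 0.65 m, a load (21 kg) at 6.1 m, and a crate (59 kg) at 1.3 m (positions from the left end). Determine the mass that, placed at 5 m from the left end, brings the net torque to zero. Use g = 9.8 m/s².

Sum moments about the fulcrum (at 3.8 m from the left end) (the support reaction has zero arm there).
Beam weight: 36 × 9.8 = 352.8 N down at 3.2 m → arm 0.6 m, τ = 352.8 × 0.6 = 211.7 N·m counterclockwise.
Speaker: 8.7 × 9.8 = 85.26 N down at 0.65 m → arm 3.15 m, τ = 85.26 × 3.15 = 268.6 N·m counterclockwise.
Load: 21 × 9.8 = 205.8 N down at 6.1 m → arm 2.3 m, τ = 205.8 × 2.3 = 473.3 N·m clockwise.
Crate: 59 × 9.8 = 578.2 N down at 1.3 m → arm 2.5 m, τ = 578.2 × 2.5 = 1446 N·m counterclockwise.
Net moment of known loads = 1453 N·m counterclockwise.
An unknown mass m at 5 m has arm 1.2 m; its moment is m·g·1.2 clockwise.
Balancing moments: m × 9.8 × 1.2 = 1453, giving m = 1453 / (9.8 × 1.2) = 124 kg.

m ≈ 124 kg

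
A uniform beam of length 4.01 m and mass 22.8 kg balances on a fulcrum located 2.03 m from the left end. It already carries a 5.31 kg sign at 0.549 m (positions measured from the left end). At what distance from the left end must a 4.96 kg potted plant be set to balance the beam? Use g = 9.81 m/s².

x ≈ 3.73 m from the left end

Taking torques about the fulcrum (at 2.03 m from the left end):
Beam weight: 22.8 × 9.81 = 223.7 N down at 2.005 m → arm 0.025 m, τ = 223.7 × 0.025 = 5.593 N·m counterclockwise.
Sign: 5.31 × 9.81 = 52.09 N down at 0.549 m → arm 1.481 m, τ = 52.09 × 1.481 = 77.15 N·m counterclockwise.
Net moment of existing loads = 82.74 N·m counterclockwise.
The potted plant weighs 4.96 × 9.81 = 48.66 N and must supply an equal clockwise moment, so its lever arm about the fulcrum is 82.74 / 48.66 = 1.7 m.
That puts it at 2.03 + 1.7 = 3.73 m from the left end.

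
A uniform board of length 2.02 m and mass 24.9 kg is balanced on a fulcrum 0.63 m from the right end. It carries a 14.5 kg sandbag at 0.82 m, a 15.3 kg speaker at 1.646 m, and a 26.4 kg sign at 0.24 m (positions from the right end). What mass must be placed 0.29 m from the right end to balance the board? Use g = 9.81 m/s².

m ≈ 51.4 kg

About the fulcrum (at 0.63 m from the right end):
Beam weight: 24.9 × 9.81 = 244.3 N down at 1.01 m → arm 0.38 m, τ = 244.3 × 0.38 = 92.83 N·m counterclockwise.
Sandbag: 14.5 × 9.81 = 142.2 N down at 0.82 m → arm 0.19 m, τ = 142.2 × 0.19 = 27.02 N·m counterclockwise.
Speaker: 15.3 × 9.81 = 150.1 N down at 1.646 m → arm 1.016 m, τ = 150.1 × 1.016 = 152.5 N·m counterclockwise.
Sign: 26.4 × 9.81 = 259 N down at 0.24 m → arm 0.39 m, τ = 259 × 0.39 = 101 N·m clockwise.
Net moment of known loads = 171.4 N·m counterclockwise.
An unknown mass m at 0.29 m has arm 0.34 m; its moment is m·g·0.34 clockwise.
Στ = 0 ⇒ m × 9.81 × 0.34 = 171.4 ⇒ m = 171.4 / (9.81 × 0.34) = 51.4 kg.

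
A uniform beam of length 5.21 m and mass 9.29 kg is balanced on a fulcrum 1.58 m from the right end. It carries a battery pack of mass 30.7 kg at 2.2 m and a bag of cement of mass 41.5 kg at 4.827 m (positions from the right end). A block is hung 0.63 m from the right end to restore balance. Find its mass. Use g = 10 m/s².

Choose the fulcrum (at 1.58 m from the right end) as the axis so the support reaction has zero arm there.
Beam weight: 9.29 × 10 = 92.9 N down at 2.605 m → arm 1.025 m, τ = 92.9 × 1.025 = 95.22 N·m counterclockwise.
Battery pack: 30.7 × 10 = 307 N down at 2.2 m → arm 0.62 m, τ = 307 × 0.62 = 190.3 N·m counterclockwise.
Bag of cement: 41.5 × 10 = 415 N down at 4.827 m → arm 3.247 m, τ = 415 × 3.247 = 1348 N·m counterclockwise.
Net moment of known loads = 1634 N·m counterclockwise.
An unknown mass m at 0.63 m has arm 0.95 m; its moment is m·g·0.95 clockwise.
Στ = 0 ⇒ m × 10 × 0.95 = 1634 ⇒ m = 1634 / (10 × 0.95) = 172 kg.

m ≈ 172 kg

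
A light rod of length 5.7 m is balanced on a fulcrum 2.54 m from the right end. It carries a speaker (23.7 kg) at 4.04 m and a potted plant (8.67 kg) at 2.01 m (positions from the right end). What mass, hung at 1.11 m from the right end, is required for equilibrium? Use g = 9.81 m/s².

Choose the fulcrum (at 2.54 m from the right end) as the axis so the support reaction has zero arm there.
Speaker: 23.7 × 9.81 = 232.5 N down at 4.04 m → arm 1.5 m, τ = 232.5 × 1.5 = 348.8 N·m counterclockwise.
Potted plant: 8.67 × 9.81 = 85.05 N down at 2.01 m → arm 0.53 m, τ = 85.05 × 0.53 = 45.08 N·m clockwise.
Net moment of known loads = 303.7 N·m counterclockwise.
An unknown mass m at 1.11 m has arm 1.43 m; its moment is m·g·1.43 clockwise.
Balancing moments: m × 9.81 × 1.43 = 303.7, giving m = 303.7 / (9.81 × 1.43) = 21.6 kg.

m ≈ 21.6 kg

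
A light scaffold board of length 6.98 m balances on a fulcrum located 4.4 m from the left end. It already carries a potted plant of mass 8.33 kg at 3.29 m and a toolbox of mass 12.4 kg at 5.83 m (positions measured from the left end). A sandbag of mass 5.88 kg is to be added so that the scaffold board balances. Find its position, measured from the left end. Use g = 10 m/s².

x ≈ 2.96 m from the left end

Take moments about the fulcrum (at 4.4 m from the left end).
Potted plant: 8.33 × 10 = 83.3 N down at 3.29 m → arm 1.11 m, τ = 83.3 × 1.11 = 92.46 N·m counterclockwise.
Toolbox: 12.4 × 10 = 124 N down at 5.83 m → arm 1.43 m, τ = 124 × 1.43 = 177.3 N·m clockwise.
Net moment of existing loads = 84.84 N·m clockwise.
The sandbag weighs 5.88 × 10 = 58.8 N and must supply an equal counterclockwise moment, so its lever arm about the fulcrum is 84.84 / 58.8 = 1.44 m.
That puts it at 4.4 − 1.44 = 2.96 m from the left end.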